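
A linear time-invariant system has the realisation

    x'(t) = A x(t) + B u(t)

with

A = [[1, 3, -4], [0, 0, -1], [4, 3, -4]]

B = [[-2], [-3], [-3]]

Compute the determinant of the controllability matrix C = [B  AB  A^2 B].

556

AB = [[1], [3], [-5]]
A^2B = [[30], [5], [33]]
Controllability matrix C = [B  AB  A^2B] = [[-2, 1, 30], [-3, 3, 5], [-3, -5, 33]]
Expanding along the first row, det(C) = (-2)·(3·33 - 5·(-5)) - 1·((-3)·33 - 5·(-3)) + 30·((-3)·(-5) - 3·(-3)) = (-2)·124 - 1·(-84) + 30·24 = 556
Since det(C) ≠ 0, rank(C) = 3 and the system is completely controllable.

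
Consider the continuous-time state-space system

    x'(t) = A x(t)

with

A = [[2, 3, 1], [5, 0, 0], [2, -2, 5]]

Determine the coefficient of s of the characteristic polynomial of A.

Expand det(sI - A) for the 3×3 matrix.
p(s) = s^3 - 7s^2 - 7s + 85.
(Check: constant term = det(-A) = (-1)^3 det A = 85; coefficient of s^2 = -tr A = -7.)
The coefficient of s is -7.

-7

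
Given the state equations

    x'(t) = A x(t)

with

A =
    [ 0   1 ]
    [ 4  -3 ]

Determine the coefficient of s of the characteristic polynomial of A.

For a 2×2 matrix, det(sI - A) = s^2 - (tr A)s + det A.
tr A = -3, det A = -4.
So p(s) = s^2 + 3s - 4.
The coefficient of s is 3.

3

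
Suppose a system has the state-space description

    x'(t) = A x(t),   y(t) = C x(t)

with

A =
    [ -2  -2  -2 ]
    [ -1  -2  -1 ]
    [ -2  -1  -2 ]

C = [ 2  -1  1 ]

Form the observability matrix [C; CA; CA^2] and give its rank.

3

CA = [[-5, -3, -5]]
CA^2 = [[23, 21, 23]]
Observability matrix O = [C; CA; CA^2] = [[2, -1, 1], [-5, -3, -5], [23, 21, 23]]
det(O) = 2·((-3)·23 - (-5)·21) - (-1)·((-5)·23 - (-5)·23) + 1·((-5)·21 - (-3)·23) = 2·36 - (-1)·0 + 1·(-36) = 36 ≠ 0, so rank(O) = 3.
rank(O) = 3 = n, so the pair (A, C) is completely observable.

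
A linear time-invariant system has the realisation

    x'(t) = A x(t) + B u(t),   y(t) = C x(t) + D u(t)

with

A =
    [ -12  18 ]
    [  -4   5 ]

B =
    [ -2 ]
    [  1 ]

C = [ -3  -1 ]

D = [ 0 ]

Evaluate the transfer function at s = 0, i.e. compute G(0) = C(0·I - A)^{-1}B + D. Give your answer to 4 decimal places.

-8.6667

G(0) = C(-A)^{-1}B + D = -C A^{-1} B + D.
det A = 12, so A^{-1} = (1/12)·adj(A) = [[5/12, -3/2], [1/3, -1]]
A^{-1} B = [-7/3, -5/3]^T
C A^{-1} B = 26/3
G(0) = D - C A^{-1} B = 0 - (26/3) = -26/3 ≈ -8.6667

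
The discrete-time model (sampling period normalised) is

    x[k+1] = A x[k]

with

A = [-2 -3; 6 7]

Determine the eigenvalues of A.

det(zI - A) = z^2 - (tr A)z + det A, with tr A = (-2) + 7 = 5 and det A = (-2)·7 - (-3)·6 = -14 - (-18) = 4.
So p(z) = det(zI - A) = z^2 - 5z + 4.
Factor z^2 - 5z + 4: two numbers with sum 5 and product 4 are 4 and 1, so z^2 - 5z + 4 = (z - 4)(z - 1).
Hence p(z) = (z - 4) (z - 1), with roots 1, 4.

1, 4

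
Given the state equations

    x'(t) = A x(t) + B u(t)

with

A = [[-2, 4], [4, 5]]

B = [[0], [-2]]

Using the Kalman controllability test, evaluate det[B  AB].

-16

AB = [[-8], [-10]]
Controllability matrix C = [B  AB] = [[0, -8], [-2, -10]]
det(C) = 0·(-10) - (-8)·(-2) = 0 - 16 = -16
Since det(C) ≠ 0, rank(C) = 2 and the system is completely controllable.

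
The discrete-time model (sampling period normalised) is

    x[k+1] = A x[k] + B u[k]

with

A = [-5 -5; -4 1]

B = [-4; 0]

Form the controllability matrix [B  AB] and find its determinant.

-64

AB = [[20], [16]]
Controllability matrix C = [B  AB] = [[-4, 20], [0, 16]]
det(C) = (-4)·16 - 20·0 = -64 - 0 = -64
Since det(C) ≠ 0, rank(C) = 2 and the system is completely controllable.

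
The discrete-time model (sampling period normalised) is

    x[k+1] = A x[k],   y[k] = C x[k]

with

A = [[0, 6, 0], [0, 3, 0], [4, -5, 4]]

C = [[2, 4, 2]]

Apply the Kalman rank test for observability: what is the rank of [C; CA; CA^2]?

CA = [[8, 14, 8]]
CA^2 = [[32, 50, 32]]
Observability matrix O = [C; CA; CA^2] = [[2, 4, 2], [8, 14, 8], [32, 50, 32]]
The columns c1, c2, c3 of O are linearly dependent: -c1 + c3 = 0 (check each entry), so rank(O) ≤ 2.
The 2×2 minor from rows 1, 2, columns 1, 2 is 2·14 - 4·8 = 28 - 32 = -4 ≠ 0, so rank(O) = 2.
rank(O) = 2 < n = 3, so the pair (A, C) is not completely observable.

2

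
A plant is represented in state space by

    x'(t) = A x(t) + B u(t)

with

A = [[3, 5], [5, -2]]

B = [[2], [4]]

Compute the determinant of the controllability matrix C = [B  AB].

-100

AB = [[26], [2]]
Controllability matrix C = [B  AB] = [[2, 26], [4, 2]]
det(C) = 2·2 - 26·4 = 4 - 104 = -100
Since det(C) ≠ 0, rank(C) = 2 and the system is completely controllable.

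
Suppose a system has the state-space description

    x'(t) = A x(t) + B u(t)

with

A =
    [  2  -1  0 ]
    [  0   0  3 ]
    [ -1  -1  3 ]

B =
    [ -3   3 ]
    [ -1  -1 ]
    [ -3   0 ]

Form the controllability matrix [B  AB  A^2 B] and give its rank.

AB = [[-5, 7], [-9, 0], [-5, -2]]
A^2B = [[-1, 14], [-15, -6], [-1, -13]]
Controllability matrix C = [B  AB  A^2B] = [[-3, 3, -5, 7, -1, 14], [-1, -1, -9, 0, -15, -6], [-3, 0, -5, -2, -1, -13]]
Take the 3×3 submatrix of C formed by columns 1, 2, 3: [[-3, 3, -5], [-1, -1, -9], [-3, 0, -5]]. Its determinant is (-3)·((-1)·(-5) - (-9)·0) - 3·((-1)·(-5) - (-9)·(-3)) + (-5)·((-1)·0 - (-1)·(-3)) = (-3)·5 - 3·(-22) + (-5)·(-3) = 66 ≠ 0.
So rank(C) ≥ 3; since C has 3 rows, rank(C) = 3.
rank(C) = 3 = n, so the pair (A, B) is completely controllable.

3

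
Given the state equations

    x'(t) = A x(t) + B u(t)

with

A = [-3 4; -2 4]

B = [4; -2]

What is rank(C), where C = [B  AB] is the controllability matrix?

2

AB = [[-20], [-16]]
Controllability matrix C = [B  AB] = [[4, -20], [-2, -16]]
det(C) = 4·(-16) - (-20)·(-2) = -64 - 40 = -104 ≠ 0, so rank(C) = 2.
rank(C) = 2 = n, so the pair (A, B) is completely controllable.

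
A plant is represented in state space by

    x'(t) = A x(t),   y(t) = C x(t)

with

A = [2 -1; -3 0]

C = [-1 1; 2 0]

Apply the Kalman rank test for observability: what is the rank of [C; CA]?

2

CA = [[-5, 1], [4, -2]]
Observability matrix O = [C; CA] = [[-1, 1], [2, 0], [-5, 1], [4, -2]]
Take the 2×2 submatrix of O formed by rows 1, 2: [[-1, 1], [2, 0]]. Its determinant is (-1)·0 - 1·2 = 0 - 2 = -2 ≠ 0.
So rank(O) ≥ 2; since O has 2 columns, rank(O) = 2.
rank(O) = 2 = n, so the pair (A, C) is completely observable.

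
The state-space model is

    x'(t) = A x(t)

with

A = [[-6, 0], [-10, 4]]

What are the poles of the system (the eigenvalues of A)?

-6, 4

det(sI - A) = s^2 - (tr A)s + det A, with tr A = (-6) + 4 = -2 and det A = (-6)·4 - 0·(-10) = -24 - 0 = -24.
So p(s) = det(sI - A) = s^2 + 2s - 24.
Factor s^2 + 2s - 24: two numbers with sum -2 and product -24 are 4 and -6, so s^2 + 2s - 24 = (s - 4)(s + 6).
Hence p(s) = (s - 4) (s + 6), with roots -6, 4.
At least one eigenvalue has non-negative real part, so the system is not asymptotically stable.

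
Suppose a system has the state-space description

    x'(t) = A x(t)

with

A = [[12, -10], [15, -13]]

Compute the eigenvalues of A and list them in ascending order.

det(sI - A) = s^2 - (tr A)s + det A, with tr A = 12 + (-13) = -1 and det A = 12·(-13) - (-10)·15 = -156 - (-150) = -6.
So p(s) = det(sI - A) = s^2 + s - 6.
Factor s^2 + s - 6: two numbers with sum -1 and product -6 are 2 and -3, so s^2 + s - 6 = (s - 2)(s + 3).
Hence p(s) = (s - 2) (s + 3), with roots -3, 2.
At least one eigenvalue has non-negative real part, so the system is not asymptotically stable.

-3, 2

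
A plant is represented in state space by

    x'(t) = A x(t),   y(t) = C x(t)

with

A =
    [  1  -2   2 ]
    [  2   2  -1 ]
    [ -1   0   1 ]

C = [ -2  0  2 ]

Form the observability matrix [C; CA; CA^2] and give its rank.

CA = [[-4, 4, -2]]
CA^2 = [[6, 16, -14]]
Observability matrix O = [C; CA; CA^2] = [[-2, 0, 2], [-4, 4, -2], [6, 16, -14]]
det(O) = (-2)·(4·(-14) - (-2)·16) - 0·((-4)·(-14) - (-2)·6) + 2·((-4)·16 - 4·6) = (-2)·(-24) - 0·68 + 2·(-88) = -128 ≠ 0, so rank(O) = 3.
rank(O) = 3 = n, so the pair (A, C) is completely observable.

3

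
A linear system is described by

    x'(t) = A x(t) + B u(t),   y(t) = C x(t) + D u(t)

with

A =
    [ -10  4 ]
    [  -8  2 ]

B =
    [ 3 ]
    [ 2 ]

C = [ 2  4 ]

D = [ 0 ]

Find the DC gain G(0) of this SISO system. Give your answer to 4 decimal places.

-1.0000

G(0) = C(-A)^{-1}B + D = -C A^{-1} B + D.
det A = 12, so A^{-1} = (1/12)·adj(A) = [[1/6, -1/3], [2/3, -5/6]]
A^{-1} B = [-1/6, 1/3]^T
C A^{-1} B = 1
G(0) = D - C A^{-1} B = 0 - (1) = -1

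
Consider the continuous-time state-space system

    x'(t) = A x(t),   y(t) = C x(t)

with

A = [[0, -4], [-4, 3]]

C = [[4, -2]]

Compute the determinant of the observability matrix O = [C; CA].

-72

CA = [[8, -22]]
Observability matrix O = [C; CA] = [[4, -2], [8, -22]]
det(O) = 4·(-22) - (-2)·8 = -88 - (-16) = -72
Since det(O) ≠ 0, rank(O) = 2 and the system is completely observable.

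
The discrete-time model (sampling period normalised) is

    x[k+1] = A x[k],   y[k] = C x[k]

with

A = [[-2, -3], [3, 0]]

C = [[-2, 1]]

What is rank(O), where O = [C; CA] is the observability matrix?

2

CA = [[7, 6]]
Observability matrix O = [C; CA] = [[-2, 1], [7, 6]]
det(O) = (-2)·6 - 1·7 = -12 - 7 = -19 ≠ 0, so rank(O) = 2.
rank(O) = 2 = n, so the pair (A, C) is completely observable.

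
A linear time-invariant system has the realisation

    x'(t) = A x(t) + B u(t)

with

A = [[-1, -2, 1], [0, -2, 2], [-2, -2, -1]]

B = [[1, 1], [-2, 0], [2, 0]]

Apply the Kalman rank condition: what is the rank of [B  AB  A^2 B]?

3

AB = [[5, -1], [8, 0], [0, -2]]
A^2B = [[-21, -1], [-16, -4], [-26, 4]]
Controllability matrix C = [B  AB  A^2B] = [[1, 1, 5, -1, -21, -1], [-2, 0, 8, 0, -16, -4], [2, 0, 0, -2, -26, 4]]
Take the 3×3 submatrix of C formed by columns 1, 2, 3: [[1, 1, 5], [-2, 0, 8], [2, 0, 0]]. Its determinant is 1·(0·0 - 8·0) - 1·((-2)·0 - 8·2) + 5·((-2)·0 - 0·2) = 1·0 - 1·(-16) + 5·0 = 16 ≠ 0.
So rank(C) ≥ 3; since C has 3 rows, rank(C) = 3.
rank(C) = 3 = n, so the pair (A, B) is completely controllable.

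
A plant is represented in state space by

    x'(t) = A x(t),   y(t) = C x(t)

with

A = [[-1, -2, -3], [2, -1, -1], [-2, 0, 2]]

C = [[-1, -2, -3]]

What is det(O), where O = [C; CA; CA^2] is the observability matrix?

168

CA = [[3, 4, -1]]
CA^2 = [[7, -10, -15]]
Observability matrix O = [C; CA; CA^2] = [[-1, -2, -3], [3, 4, -1], [7, -10, -15]]
Expanding along the first row, det(O) = (-1)·(4·(-15) - (-1)·(-10)) - (-2)·(3·(-15) - (-1)·7) + (-3)·(3·(-10) - 4·7) = (-1)·(-70) - (-2)·(-38) + (-3)·(-58) = 168
Since det(O) ≠ 0, rank(O) = 3 and the system is completely observable.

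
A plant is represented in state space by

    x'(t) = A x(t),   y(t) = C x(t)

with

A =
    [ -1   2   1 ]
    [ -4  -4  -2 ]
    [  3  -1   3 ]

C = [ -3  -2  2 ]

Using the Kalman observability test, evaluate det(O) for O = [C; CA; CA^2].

CA = [[17, 0, 7]]
CA^2 = [[4, 27, 38]]
Observability matrix O = [C; CA; CA^2] = [[-3, -2, 2], [17, 0, 7], [4, 27, 38]]
Expanding along the first row, det(O) = (-3)·(0·38 - 7·27) - (-2)·(17·38 - 7·4) + 2·(17·27 - 0·4) = (-3)·(-189) - (-2)·618 + 2·459 = 2721
Since det(O) ≠ 0, rank(O) = 3 and the system is completely observable.

2721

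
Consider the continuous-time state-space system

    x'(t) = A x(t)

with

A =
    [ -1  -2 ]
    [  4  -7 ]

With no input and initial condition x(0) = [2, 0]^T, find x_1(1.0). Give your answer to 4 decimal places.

0.1857

det(sI - A) = s^2 - (tr A)s + det A, with tr A = (-1) + (-7) = -8 and det A = (-1)·(-7) - (-2)·4 = 7 - (-8) = 15.
So p(s) = det(sI - A) = s^2 + 8s + 15.
Factor s^2 + 8s + 15: two numbers with sum -8 and product 15 are -3 and -5, so s^2 + 8s + 15 = (s + 3)(s + 5).
Hence p(s) = (s + 3) (s + 5), with roots -5, -3.
The eigenvalues -5, -3 are distinct and real, so A is diagonalisable and x(t) = e^{At} x(0) = V diag(e^{λ_i t}) V^{-1} x(0), where the columns of V are the eigenvectors.
λ = -5: A - (-5)I = [[4, -2], [4, -2]]. Row 1 gives 4·v1 + (-2)·v2 = 0, so take v_1 = [-1, -2]^T.
λ = -3: A - (-3)I = [[2, -2], [4, -4]]. Row 1 gives 2·v1 + (-2)·v2 = 0, so take v_2 = [-1, -1]^T.
V = [v_1 v_2] = [[-1, -1], [-2, -1]] has det V = -1, so V^{-1} = adj(V)/det V = [[1, -1], [-2, 1]].
Modal coordinates z(0) = V^{-1} x(0): 1·2 + (-1)·0 = 2; (-2)·2 + 1·0 = -4; so z(0) = [2, -4]^T.
x_1(t) = Σ_i (v_i)_1 · z_i(0) · e^{λ_i t} (row 1 of V times the modal terms).
x_1(1.0) = (-1)·2·e^{-5·1.0} + (-1)·(-4)·e^{-3·1.0} = (-2)·0.006738 + 4·0.049787 = 0.1857.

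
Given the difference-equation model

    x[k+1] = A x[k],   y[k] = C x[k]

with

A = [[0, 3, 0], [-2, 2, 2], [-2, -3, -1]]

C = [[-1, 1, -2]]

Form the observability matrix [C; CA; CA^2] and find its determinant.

-294

CA = [[2, 5, 4]]
CA^2 = [[-18, 4, 6]]
Observability matrix O = [C; CA; CA^2] = [[-1, 1, -2], [2, 5, 4], [-18, 4, 6]]
Expanding along the first row, det(O) = (-1)·(5·6 - 4·4) - 1·(2·6 - 4·(-18)) + (-2)·(2·4 - 5·(-18)) = (-1)·14 - 1·84 + (-2)·98 = -294
Since det(O) ≠ 0, rank(O) = 3 and the system is completely observable.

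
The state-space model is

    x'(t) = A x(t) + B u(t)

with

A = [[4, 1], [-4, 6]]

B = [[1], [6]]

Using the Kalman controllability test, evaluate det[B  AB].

AB = [[10], [32]]
Controllability matrix C = [B  AB] = [[1, 10], [6, 32]]
det(C) = 1·32 - 10·6 = 32 - 60 = -28
Since det(C) ≠ 0, rank(C) = 2 and the system is completely controllable.

-28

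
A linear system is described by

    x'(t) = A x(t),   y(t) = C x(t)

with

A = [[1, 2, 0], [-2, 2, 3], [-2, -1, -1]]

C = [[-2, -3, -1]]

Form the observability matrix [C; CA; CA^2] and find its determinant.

CA = [[6, -9, -8]]
CA^2 = [[40, 2, -19]]
Observability matrix O = [C; CA; CA^2] = [[-2, -3, -1], [6, -9, -8], [40, 2, -19]]
Expanding along the first row, det(O) = (-2)·((-9)·(-19) - (-8)·2) - (-3)·(6·(-19) - (-8)·40) + (-1)·(6·2 - (-9)·40) = (-2)·187 - (-3)·206 + (-1)·372 = -128
Since det(O) ≠ 0, rank(O) = 3 and the system is completely observable.

-128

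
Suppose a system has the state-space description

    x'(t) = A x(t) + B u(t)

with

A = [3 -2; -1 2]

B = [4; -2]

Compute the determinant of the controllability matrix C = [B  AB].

AB = [[16], [-8]]
Controllability matrix C = [B  AB] = [[4, 16], [-2, -8]]
det(C) = 4·(-8) - 16·(-2) = -32 - (-32) = 0
Since det(C) = 0, rank(C) < 2 and the system is not completely controllable.

0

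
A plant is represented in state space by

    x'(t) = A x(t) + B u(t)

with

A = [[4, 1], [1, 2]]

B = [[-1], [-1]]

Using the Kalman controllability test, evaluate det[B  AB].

-2

AB = [[-5], [-3]]
Controllability matrix C = [B  AB] = [[-1, -5], [-1, -3]]
det(C) = (-1)·(-3) - (-5)·(-1) = 3 - 5 = -2
Since det(C) ≠ 0, rank(C) = 2 and the system is completely controllable.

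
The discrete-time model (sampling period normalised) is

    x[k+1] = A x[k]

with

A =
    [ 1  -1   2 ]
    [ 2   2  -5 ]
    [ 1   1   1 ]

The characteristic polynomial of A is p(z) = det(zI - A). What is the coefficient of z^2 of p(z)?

-4

Expand det(zI - A) for the 3×3 matrix.
p(z) = z^3 - 4z^2 + 10z - 14.
(Check: constant term = det(-A) = (-1)^3 det A = -14; coefficient of z^2 = -tr A = -4.)
The coefficient of z^2 is -4.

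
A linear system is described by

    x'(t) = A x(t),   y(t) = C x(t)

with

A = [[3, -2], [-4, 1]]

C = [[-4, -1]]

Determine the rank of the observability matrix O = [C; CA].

2

CA = [[-8, 7]]
Observability matrix O = [C; CA] = [[-4, -1], [-8, 7]]
det(O) = (-4)·7 - (-1)·(-8) = -28 - 8 = -36 ≠ 0, so rank(O) = 2.
rank(O) = 2 = n, so the pair (A, C) is completely observable.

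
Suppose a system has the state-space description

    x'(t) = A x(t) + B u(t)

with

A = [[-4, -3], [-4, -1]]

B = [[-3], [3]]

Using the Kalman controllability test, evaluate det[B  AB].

AB = [[3], [9]]
Controllability matrix C = [B  AB] = [[-3, 3], [3, 9]]
det(C) = (-3)·9 - 3·3 = -27 - 9 = -36
Since det(C) ≠ 0, rank(C) = 2 and the system is completely controllable.

-36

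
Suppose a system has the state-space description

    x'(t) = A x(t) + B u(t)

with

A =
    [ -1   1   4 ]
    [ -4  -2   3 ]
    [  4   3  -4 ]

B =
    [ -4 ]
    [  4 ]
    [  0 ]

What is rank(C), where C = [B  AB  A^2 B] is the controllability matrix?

AB = [[8], [8], [-4]]
A^2B = [[-16], [-60], [72]]
Controllability matrix C = [B  AB  A^2B] = [[-4, 8, -16], [4, 8, -60], [0, -4, 72]]
det(C) = (-4)·(8·72 - (-60)·(-4)) - 8·(4·72 - (-60)·0) + (-16)·(4·(-4) - 8·0) = (-4)·336 - 8·288 + (-16)·(-16) = -3392 ≠ 0, so rank(C) = 3.
rank(C) = 3 = n, so the pair (A, B) is completely controllable.

3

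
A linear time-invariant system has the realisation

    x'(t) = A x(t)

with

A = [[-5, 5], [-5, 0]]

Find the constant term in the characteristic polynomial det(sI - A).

25

For a 2×2 matrix, det(sI - A) = s^2 - (tr A)s + det A.
tr A = -5, det A = 25.
So p(s) = s^2 + 5s + 25.
The constant term is 25.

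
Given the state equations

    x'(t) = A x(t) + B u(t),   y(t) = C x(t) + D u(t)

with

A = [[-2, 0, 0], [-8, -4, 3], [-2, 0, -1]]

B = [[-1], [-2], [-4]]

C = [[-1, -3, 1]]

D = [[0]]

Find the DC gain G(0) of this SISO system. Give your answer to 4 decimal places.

G(0) = C(-A)^{-1}B + D = -C A^{-1} B + D.
det A = -8, so A^{-1} = (1/-8)·adj(A) = [[-1/2, 0, 0], [7/4, -1/4, -3/4], [1, 0, -1]]
A^{-1} B = [1/2, 7/4, 3]^T
C A^{-1} B = -11/4
G(0) = D - C A^{-1} B = 0 - (-11/4) = 11/4 ≈ 2.7500

2.7500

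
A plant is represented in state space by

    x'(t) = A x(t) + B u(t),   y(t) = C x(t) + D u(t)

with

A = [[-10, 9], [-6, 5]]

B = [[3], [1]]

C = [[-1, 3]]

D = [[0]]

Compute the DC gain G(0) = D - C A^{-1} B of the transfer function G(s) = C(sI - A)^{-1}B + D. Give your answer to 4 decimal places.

-4.5000

G(0) = C(-A)^{-1}B + D = -C A^{-1} B + D.
det A = 4, so A^{-1} = (1/4)·adj(A) = [[5/4, -9/4], [3/2, -5/2]]
A^{-1} B = [3/2, 2]^T
C A^{-1} B = 9/2
G(0) = D - C A^{-1} B = 0 - (9/2) = -9/2 ≈ -4.5000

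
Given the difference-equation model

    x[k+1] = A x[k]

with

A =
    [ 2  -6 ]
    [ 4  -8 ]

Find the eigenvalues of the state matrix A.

-4, -2

det(zI - A) = z^2 - (tr A)z + det A, with tr A = 2 + (-8) = -6 and det A = 2·(-8) - (-6)·4 = -16 - (-24) = 8.
So p(z) = det(zI - A) = z^2 + 6z + 8.
Factor z^2 + 6z + 8: two numbers with sum -6 and product 8 are -2 and -4, so z^2 + 6z + 8 = (z + 2)(z + 4).
Hence p(z) = (z + 2) (z + 4), with roots -4, -2.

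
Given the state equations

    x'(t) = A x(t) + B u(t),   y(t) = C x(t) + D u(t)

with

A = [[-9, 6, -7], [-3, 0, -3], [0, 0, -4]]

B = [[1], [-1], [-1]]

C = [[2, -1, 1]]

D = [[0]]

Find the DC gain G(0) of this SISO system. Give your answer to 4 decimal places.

0.1667

G(0) = C(-A)^{-1}B + D = -C A^{-1} B + D.
det A = -72, so A^{-1} = (1/-72)·adj(A) = [[0, -1/3, 1/4], [1/6, -1/2, 1/12], [0, 0, -1/4]]
A^{-1} B = [1/12, 7/12, 1/4]^T
C A^{-1} B = -1/6
G(0) = D - C A^{-1} B = 0 - (-1/6) = 1/6 ≈ 0.1667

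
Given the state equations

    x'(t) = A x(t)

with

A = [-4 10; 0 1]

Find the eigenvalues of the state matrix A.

-4, 1

det(sI - A) = s^2 - (tr A)s + det A, with tr A = (-4) + 1 = -3 and det A = (-4)·1 - 10·0 = -4 - 0 = -4.
So p(s) = det(sI - A) = s^2 + 3s - 4.
Factor s^2 + 3s - 4: two numbers with sum -3 and product -4 are 1 and -4, so s^2 + 3s - 4 = (s - 1)(s + 4).
Hence p(s) = (s - 1) (s + 4), with roots -4, 1.
At least one eigenvalue has non-negative real part, so the system is not asymptotically stable.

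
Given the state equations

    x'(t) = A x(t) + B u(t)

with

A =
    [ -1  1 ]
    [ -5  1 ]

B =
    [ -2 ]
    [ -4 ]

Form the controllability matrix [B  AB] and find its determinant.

AB = [[-2], [6]]
Controllability matrix C = [B  AB] = [[-2, -2], [-4, 6]]
det(C) = (-2)·6 - (-2)·(-4) = -12 - 8 = -20
Since det(C) ≠ 0, rank(C) = 2 and the system is completely controllable.

-20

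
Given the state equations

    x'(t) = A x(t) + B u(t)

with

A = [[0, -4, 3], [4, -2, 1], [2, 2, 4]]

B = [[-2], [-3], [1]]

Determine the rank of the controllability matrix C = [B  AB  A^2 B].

3

AB = [[15], [-1], [-6]]
A^2B = [[-14], [56], [4]]
Controllability matrix C = [B  AB  A^2B] = [[-2, 15, -14], [-3, -1, 56], [1, -6, 4]]
det(C) = (-2)·((-1)·4 - 56·(-6)) - 15·((-3)·4 - 56·1) + (-14)·((-3)·(-6) - (-1)·1) = (-2)·332 - 15·(-68) + (-14)·19 = 90 ≠ 0, so rank(C) = 3.
rank(C) = 3 = n, so the pair (A, B) is completely controllable.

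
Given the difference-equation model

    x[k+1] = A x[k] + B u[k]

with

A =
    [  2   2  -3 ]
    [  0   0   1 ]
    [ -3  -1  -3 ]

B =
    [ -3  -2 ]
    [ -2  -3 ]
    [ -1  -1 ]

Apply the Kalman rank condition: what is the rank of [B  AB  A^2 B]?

3

AB = [[-7, -7], [-1, -1], [14, 12]]
A^2B = [[-58, -52], [14, 12], [-20, -14]]
Controllability matrix C = [B  AB  A^2B] = [[-3, -2, -7, -7, -58, -52], [-2, -3, -1, -1, 14, 12], [-1, -1, 14, 12, -20, -14]]
Take the 3×3 submatrix of C formed by columns 1, 2, 3: [[-3, -2, -7], [-2, -3, -1], [-1, -1, 14]]. Its determinant is (-3)·((-3)·14 - (-1)·(-1)) - (-2)·((-2)·14 - (-1)·(-1)) + (-7)·((-2)·(-1) - (-3)·(-1)) = (-3)·(-43) - (-2)·(-29) + (-7)·(-1) = 78 ≠ 0.
So rank(C) ≥ 3; since C has 3 rows, rank(C) = 3.
rank(C) = 3 = n, so the pair (A, B) is completely controllable.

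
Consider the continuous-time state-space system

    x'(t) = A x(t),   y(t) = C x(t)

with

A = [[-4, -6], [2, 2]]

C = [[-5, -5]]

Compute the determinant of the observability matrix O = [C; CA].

CA = [[10, 20]]
Observability matrix O = [C; CA] = [[-5, -5], [10, 20]]
det(O) = (-5)·20 - (-5)·10 = -100 - (-50) = -50
Since det(O) ≠ 0, rank(O) = 2 and the system is completely observable.

-50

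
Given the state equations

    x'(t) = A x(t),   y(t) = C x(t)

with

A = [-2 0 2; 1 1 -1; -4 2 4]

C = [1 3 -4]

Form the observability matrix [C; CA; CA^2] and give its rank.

3

CA = [[17, -5, -17]]
CA^2 = [[29, -39, -29]]
Observability matrix O = [C; CA; CA^2] = [[1, 3, -4], [17, -5, -17], [29, -39, -29]]
det(O) = 1·((-5)·(-29) - (-17)·(-39)) - 3·(17·(-29) - (-17)·29) + (-4)·(17·(-39) - (-5)·29) = 1·(-518) - 3·0 + (-4)·(-518) = 1554 ≠ 0, so rank(O) = 3.
rank(O) = 3 = n, so the pair (A, C) is completely observable.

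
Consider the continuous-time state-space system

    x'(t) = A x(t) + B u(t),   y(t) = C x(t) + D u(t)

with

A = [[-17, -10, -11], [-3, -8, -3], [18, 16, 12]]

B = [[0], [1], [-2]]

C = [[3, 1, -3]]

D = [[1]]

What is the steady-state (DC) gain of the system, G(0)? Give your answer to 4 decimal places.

G(0) = C(-A)^{-1}B + D = -C A^{-1} B + D.
det A = -60, so A^{-1} = (1/-60)·adj(A) = [[4/5, 14/15, 29/30], [3/10, 1/10, 3/10], [-8/5, -23/15, -53/30]]
A^{-1} B = [-1, -1/2, 2]^T
C A^{-1} B = -19/2
G(0) = D - C A^{-1} B = 1 - (-19/2) = 21/2 ≈ 10.5000

10.5000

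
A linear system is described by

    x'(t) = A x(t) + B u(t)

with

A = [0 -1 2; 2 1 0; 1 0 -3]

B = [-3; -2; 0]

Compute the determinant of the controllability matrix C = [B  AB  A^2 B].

AB = [[2], [-8], [-3]]
A^2B = [[2], [-4], [11]]
Controllability matrix C = [B  AB  A^2B] = [[-3, 2, 2], [-2, -8, -4], [0, -3, 11]]
Expanding along the first row, det(C) = (-3)·((-8)·11 - (-4)·(-3)) - 2·((-2)·11 - (-4)·0) + 2·((-2)·(-3) - (-8)·0) = (-3)·(-100) - 2·(-22) + 2·6 = 356
Since det(C) ≠ 0, rank(C) = 3 and the system is completely controllable.

356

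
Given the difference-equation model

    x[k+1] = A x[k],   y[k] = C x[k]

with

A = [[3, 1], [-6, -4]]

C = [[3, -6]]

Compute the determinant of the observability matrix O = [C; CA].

CA = [[45, 27]]
Observability matrix O = [C; CA] = [[3, -6], [45, 27]]
det(O) = 3·27 - (-6)·45 = 81 - (-270) = 351
Since det(O) ≠ 0, rank(O) = 2 and the system is completely observable.

351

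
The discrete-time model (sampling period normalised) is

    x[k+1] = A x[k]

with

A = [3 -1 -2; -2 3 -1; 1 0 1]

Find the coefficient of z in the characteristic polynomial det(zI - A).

15

Expand det(zI - A) for the 3×3 matrix.
p(z) = z^3 - 7z^2 + 15z - 14.
(Check: constant term = det(-A) = (-1)^3 det A = -14; coefficient of z^2 = -tr A = -7.)
The coefficient of z is 15.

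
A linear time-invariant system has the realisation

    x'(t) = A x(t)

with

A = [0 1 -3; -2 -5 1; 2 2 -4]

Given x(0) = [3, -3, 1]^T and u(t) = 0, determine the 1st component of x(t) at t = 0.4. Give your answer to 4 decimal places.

1.5922

det(sI - A) = s^3 - (tr A)s^2 + (M11 + M22 + M33)s - det A, where Mii is the 2×2 principal minor of A obtained by deleting row i and column i.
tr A = 0 + (-5) + (-4) = -9; M11 = (-5)·(-4) - 1·2 = 20 - 2 = 18; M22 = 0·(-4) - (-3)·2 = 0 - (-6) = 6; M33 = 0·(-5) - 1·(-2) = 0 - (-2) = 2; sum of minors = 26.
det A = 0·((-5)·(-4) - 1·2) - 1·((-2)·(-4) - 1·2) + (-3)·((-2)·2 - (-5)·2) = 0·18 - 1·6 + (-3)·6 = -24.
So p(s) = det(sI - A) = s^3 + 9s^2 + 26s + 24.
Rational-root test: any integer root divides 24. Testing small divisors, s = -2 works: p(-2) = -8 + 36 + (-52) + 24 = 0, so (s + 2) is a factor.
Dividing, p(s) = (s + 2)(s^2 + 7s + 12).
Factor s^2 + 7s + 12: two numbers with sum -7 and product 12 are -3 and -4, so s^2 + 7s + 12 = (s + 3)(s + 4).
Hence p(s) = (s + 2) (s + 3) (s + 4), with roots -4, -3, -2.
The eigenvalues -4, -3, -2 are distinct and real, so A is diagonalisable and x(t) = e^{At} x(0) = V diag(e^{λ_i t}) V^{-1} x(0), where the columns of V are the eigenvectors.
λ = -4: A - (-4)I = [[4, 1, -3], [-2, -1, 1], [2, 2, 0]]. v must be orthogonal to every row; (row 1) × (row 2) = [-2, 2, -2], so take v_1 = [-1, 1, -1]^T.
λ = -3: A - (-3)I = [[3, 1, -3], [-2, -2, 1], [2, 2, -1]]. v must be orthogonal to every row; (row 1) × (row 2) = [-5, 3, -4], so take v_2 = [-5, 3, -4]^T.
λ = -2: A - (-2)I = [[2, 1, -3], [-2, -3, 1], [2, 2, -2]]. v must be orthogonal to every row; (row 1) × (row 2) = [-8, 4, -4], so take v_3 = [-2, 1, -1]^T.
V = [v_1 v_2 v_3] = [[-1, -5, -2], [1, 3, 1], [-1, -4, -1]] has det V = 1, so V^{-1} = adj(V)/det V = [[1, 3, 1], [0, -1, -1], [-1, 1, 2]].
Modal coordinates z(0) = V^{-1} x(0): 1·3 + 3·(-3) + 1·1 = -5; 0·3 + (-1)·(-3) + (-1)·1 = 2; (-1)·3 + 1·(-3) + 2·1 = -4; so z(0) = [-5, 2, -4]^T.
x_1(t) = Σ_i (v_i)_1 · z_i(0) · e^{λ_i t} (row 1 of V times the modal terms).
x_1(0.4) = (-1)·(-5)·e^{-4·0.4} + (-5)·2·e^{-3·0.4} + (-2)·(-4)·e^{-2·0.4} = 5·0.201897 + (-10)·0.301194 + 8·0.449329 = 1.5922.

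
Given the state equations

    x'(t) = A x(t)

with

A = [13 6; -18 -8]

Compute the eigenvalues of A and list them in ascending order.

det(sI - A) = s^2 - (tr A)s + det A, with tr A = 13 + (-8) = 5 and det A = 13·(-8) - 6·(-18) = -104 - (-108) = 4.
So p(s) = det(sI - A) = s^2 - 5s + 4.
Factor s^2 - 5s + 4: two numbers with sum 5 and product 4 are 4 and 1, so s^2 - 5s + 4 = (s - 4)(s - 1).
Hence p(s) = (s - 4) (s - 1), with roots 1, 4.
At least one eigenvalue has non-negative real part, so the system is not asymptotically stable.

1, 4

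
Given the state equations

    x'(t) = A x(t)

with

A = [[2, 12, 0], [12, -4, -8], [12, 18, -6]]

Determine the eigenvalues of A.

-6, -4, 2

det(sI - A) = s^3 - (tr A)s^2 + (M11 + M22 + M33)s - det A, where Mii is the 2×2 principal minor of A obtained by deleting row i and column i.
tr A = 2 + (-4) + (-6) = -8; M11 = (-4)·(-6) - (-8)·18 = 24 - (-144) = 168; M22 = 2·(-6) - 0·12 = -12 - 0 = -12; M33 = 2·(-4) - 12·12 = -8 - 144 = -152; sum of minors = 4.
det A = 2·((-4)·(-6) - (-8)·18) - 12·(12·(-6) - (-8)·12) + 0·(12·18 - (-4)·12) = 2·168 - 12·24 + 0·264 = 48.
So p(s) = det(sI - A) = s^3 + 8s^2 + 4s - 48.
Rational-root test: any integer root divides -48. Testing small divisors, s = 2 works: p(2) = 8 + 32 + 8 + (-48) = 0, so (s - 2) is a factor.
Dividing, p(s) = (s - 2)(s^2 + 10s + 24).
Factor s^2 + 10s + 24: two numbers with sum -10 and product 24 are -4 and -6, so s^2 + 10s + 24 = (s + 4)(s + 6).
Hence p(s) = (s - 2) (s + 4) (s + 6), with roots -6, -4, 2.
At least one eigenvalue has non-negative real part, so the system is not asymptotically stable.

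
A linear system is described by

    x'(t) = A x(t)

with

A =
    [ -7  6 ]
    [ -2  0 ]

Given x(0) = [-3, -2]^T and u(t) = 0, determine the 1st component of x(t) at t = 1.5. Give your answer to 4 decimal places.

det(sI - A) = s^2 - (tr A)s + det A, with tr A = (-7) + 0 = -7 and det A = (-7)·0 - 6·(-2) = 0 - (-12) = 12.
So p(s) = det(sI - A) = s^2 + 7s + 12.
Factor s^2 + 7s + 12: two numbers with sum -7 and product 12 are -3 and -4, so s^2 + 7s + 12 = (s + 3)(s + 4).
Hence p(s) = (s + 3) (s + 4), with roots -4, -3.
The eigenvalues -4, -3 are distinct and real, so A is diagonalisable and x(t) = e^{At} x(0) = V diag(e^{λ_i t}) V^{-1} x(0), where the columns of V are the eigenvectors.
λ = -4: A - (-4)I = [[-3, 6], [-2, 4]]. Row 1 gives (-3)·v1 + 6·v2 = 0, so take v_1 = [2, 1]^T.
λ = -3: A - (-3)I = [[-4, 6], [-2, 3]]. Row 1 gives (-4)·v1 + 6·v2 = 0, so take v_2 = [-3, -2]^T.
V = [v_1 v_2] = [[2, -3], [1, -2]] has det V = -1, so V^{-1} = adj(V)/det V = [[2, -3], [1, -2]].
Modal coordinates z(0) = V^{-1} x(0): 2·(-3) + (-3)·(-2) = 0; 1·(-3) + (-2)·(-2) = 1; so z(0) = [0, 1]^T.
x_1(t) = Σ_i (v_i)_1 · z_i(0) · e^{λ_i t} (row 1 of V times the modal terms).
x_1(1.5) = 2·0·e^{-4·1.5} + (-3)·1·e^{-3·1.5} = 0·0.002479 + (-3)·0.011109 = -0.0333.

-0.0333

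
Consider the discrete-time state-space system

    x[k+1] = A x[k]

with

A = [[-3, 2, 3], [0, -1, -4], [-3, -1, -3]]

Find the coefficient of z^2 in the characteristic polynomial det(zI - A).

7

Expand det(zI - A) for the 3×3 matrix.
p(z) = z^3 + 7z^2 + 20z - 18.
(Check: constant term = det(-A) = (-1)^3 det A = -18; coefficient of z^2 = -tr A = 7.)
The coefficient of z^2 is 7.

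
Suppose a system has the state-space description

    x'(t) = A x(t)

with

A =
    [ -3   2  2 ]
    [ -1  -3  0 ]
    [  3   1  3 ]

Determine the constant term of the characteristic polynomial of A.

-49

Expand det(sI - A) for the 3×3 matrix.
p(s) = s^3 + 3s^2 - 13s - 49.
(Check: constant term = det(-A) = (-1)^3 det A = -49; coefficient of s^2 = -tr A = 3.)
The constant term is -49.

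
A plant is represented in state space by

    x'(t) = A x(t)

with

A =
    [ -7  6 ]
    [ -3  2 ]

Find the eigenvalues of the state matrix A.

-4, -1

det(sI - A) = s^2 - (tr A)s + det A, with tr A = (-7) + 2 = -5 and det A = (-7)·2 - 6·(-3) = -14 - (-18) = 4.
So p(s) = det(sI - A) = s^2 + 5s + 4.
Factor s^2 + 5s + 4: two numbers with sum -5 and product 4 are -1 and -4, so s^2 + 5s + 4 = (s + 1)(s + 4).
Hence p(s) = (s + 1) (s + 4), with roots -4, -1.
All eigenvalues have negative real part, so the system is asymptotically stable.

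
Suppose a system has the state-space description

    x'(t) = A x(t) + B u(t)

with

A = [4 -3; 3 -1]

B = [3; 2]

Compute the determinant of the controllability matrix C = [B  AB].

AB = [[6], [7]]
Controllability matrix C = [B  AB] = [[3, 6], [2, 7]]
det(C) = 3·7 - 6·2 = 21 - 12 = 9
Since det(C) ≠ 0, rank(C) = 2 and the system is completely controllable.

9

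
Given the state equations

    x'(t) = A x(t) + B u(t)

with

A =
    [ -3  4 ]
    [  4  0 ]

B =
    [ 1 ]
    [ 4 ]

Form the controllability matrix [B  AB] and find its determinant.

-48

AB = [[13], [4]]
Controllability matrix C = [B  AB] = [[1, 13], [4, 4]]
det(C) = 1·4 - 13·4 = 4 - 52 = -48
Since det(C) ≠ 0, rank(C) = 2 and the system is completely controllable.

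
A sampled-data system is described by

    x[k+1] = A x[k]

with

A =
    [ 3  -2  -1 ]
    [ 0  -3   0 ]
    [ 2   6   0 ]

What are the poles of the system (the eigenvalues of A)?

-3, 1, 2

det(zI - A) = z^3 - (tr A)z^2 + (M11 + M22 + M33)z - det A, where Mii is the 2×2 principal minor of A obtained by deleting row i and column i.
tr A = 3 + (-3) + 0 = 0; M11 = (-3)·0 - 0·6 = 0 - 0 = 0; M22 = 3·0 - (-1)·2 = 0 - (-2) = 2; M33 = 3·(-3) - (-2)·0 = -9 - 0 = -9; sum of minors = -7.
det A = 3·((-3)·0 - 0·6) - (-2)·(0·0 - 0·2) + (-1)·(0·6 - (-3)·2) = 3·0 - (-2)·0 + (-1)·6 = -6.
So p(z) = det(zI - A) = z^3 - 7z + 6.
Rational-root test: any integer root divides 6. Testing small divisors, z = 1 works: p(1) = 1 + 0 + (-7) + 6 = 0, so (z - 1) is a factor.
Dividing, p(z) = (z - 1)(z^2 + z - 6).
Factor z^2 + z - 6: two numbers with sum -1 and product -6 are 2 and -3, so z^2 + z - 6 = (z - 2)(z + 3).
Hence p(z) = (z - 2) (z - 1) (z + 3), with roots -3, 1, 2.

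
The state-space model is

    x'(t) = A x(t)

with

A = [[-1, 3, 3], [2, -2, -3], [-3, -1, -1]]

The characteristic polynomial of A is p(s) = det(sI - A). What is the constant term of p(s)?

Expand det(sI - A) for the 3×3 matrix.
p(s) = s^3 + 4s^2 + 5s - 10.
(Check: constant term = det(-A) = (-1)^3 det A = -10; coefficient of s^2 = -tr A = 4.)
The constant term is -10.

-10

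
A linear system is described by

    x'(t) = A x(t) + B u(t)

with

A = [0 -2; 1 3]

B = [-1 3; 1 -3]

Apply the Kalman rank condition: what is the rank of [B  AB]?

AB = [[-2, 6], [2, -6]]
Controllability matrix C = [B  AB] = [[-1, 3, -2, 6], [1, -3, 2, -6]]
Every column of C is a scalar multiple of column 1 = [-1, 1] (multipliers 1, -3, 2, -6), so the columns span a one-dimensional space.
C ≠ 0, hence rank(C) = 1.
rank(C) = 1 < n = 2, so the pair (A, B) is not completely controllable.

1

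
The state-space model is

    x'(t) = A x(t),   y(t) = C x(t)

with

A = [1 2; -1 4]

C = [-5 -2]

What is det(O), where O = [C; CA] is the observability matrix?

CA = [[-3, -18]]
Observability matrix O = [C; CA] = [[-5, -2], [-3, -18]]
det(O) = (-5)·(-18) - (-2)·(-3) = 90 - 6 = 84
Since det(O) ≠ 0, rank(O) = 2 and the system is completely observable.

84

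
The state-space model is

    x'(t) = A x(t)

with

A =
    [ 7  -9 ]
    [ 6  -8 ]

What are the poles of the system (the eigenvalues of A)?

-2, 1

det(sI - A) = s^2 - (tr A)s + det A, with tr A = 7 + (-8) = -1 and det A = 7·(-8) - (-9)·6 = -56 - (-54) = -2.
So p(s) = det(sI - A) = s^2 + s - 2.
Factor s^2 + s - 2: two numbers with sum -1 and product -2 are 1 and -2, so s^2 + s - 2 = (s - 1)(s + 2).
Hence p(s) = (s - 1) (s + 2), with roots -2, 1.
At least one eigenvalue has non-negative real part, so the system is not asymptotically stable.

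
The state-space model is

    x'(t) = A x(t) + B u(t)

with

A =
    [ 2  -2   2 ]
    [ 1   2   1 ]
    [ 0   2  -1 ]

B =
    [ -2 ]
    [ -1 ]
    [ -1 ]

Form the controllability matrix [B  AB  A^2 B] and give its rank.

3

AB = [[-4], [-5], [-1]]
A^2B = [[0], [-15], [-9]]
Controllability matrix C = [B  AB  A^2B] = [[-2, -4, 0], [-1, -5, -15], [-1, -1, -9]]
det(C) = (-2)·((-5)·(-9) - (-15)·(-1)) - (-4)·((-1)·(-9) - (-15)·(-1)) + 0·((-1)·(-1) - (-5)·(-1)) = (-2)·30 - (-4)·(-6) + 0·(-4) = -84 ≠ 0, so rank(C) = 3.
rank(C) = 3 = n, so the pair (A, B) is completely controllable.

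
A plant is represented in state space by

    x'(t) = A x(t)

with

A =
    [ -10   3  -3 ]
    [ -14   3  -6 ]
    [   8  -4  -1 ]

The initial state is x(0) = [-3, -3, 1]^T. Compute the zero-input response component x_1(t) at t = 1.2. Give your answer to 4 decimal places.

1.2683

det(sI - A) = s^3 - (tr A)s^2 + (M11 + M22 + M33)s - det A, where Mii is the 2×2 principal minor of A obtained by deleting row i and column i.
tr A = (-10) + 3 + (-1) = -8; M11 = 3·(-1) - (-6)·(-4) = -3 - 24 = -27; M22 = (-10)·(-1) - (-3)·8 = 10 - (-24) = 34; M33 = (-10)·3 - 3·(-14) = -30 - (-42) = 12; sum of minors = 19.
det A = (-10)·(3·(-1) - (-6)·(-4)) - 3·((-14)·(-1) - (-6)·8) + (-3)·((-14)·(-4) - 3·8) = (-10)·(-27) - 3·62 + (-3)·32 = -12.
So p(s) = det(sI - A) = s^3 + 8s^2 + 19s + 12.
Rational-root test: any integer root divides 12. Testing small divisors, s = -1 works: p(-1) = -1 + 8 + (-19) + 12 = 0, so (s + 1) is a factor.
Dividing, p(s) = (s + 1)(s^2 + 7s + 12).
Factor s^2 + 7s + 12: two numbers with sum -7 and product 12 are -3 and -4, so s^2 + 7s + 12 = (s + 3)(s + 4).
Hence p(s) = (s + 1) (s + 3) (s + 4), with roots -4, -3, -1.
The eigenvalues -4, -3, -1 are distinct and real, so A is diagonalisable and x(t) = e^{At} x(0) = V diag(e^{λ_i t}) V^{-1} x(0), where the columns of V are the eigenvectors.
λ = -4: A - (-4)I = [[-6, 3, -3], [-14, 7, -6], [8, -4, 3]]. v must be orthogonal to every row; (row 1) × (row 2) = [3, 6, 0], so take v_1 = [1, 2, 0]^T.
λ = -3: A - (-3)I = [[-7, 3, -3], [-14, 6, -6], [8, -4, 2]]. v must be orthogonal to every row; (row 1) × (row 3) = [-6, -10, 4], so take v_2 = [-3, -5, 2]^T.
λ = -1: A - (-1)I = [[-9, 3, -3], [-14, 4, -6], [8, -4, 0]]. v must be orthogonal to every row; (row 1) × (row 2) = [-6, -12, 6], so take v_3 = [-1, -2, 1]^T.
V = [v_1 v_2 v_3] = [[1, -3, -1], [2, -5, -2], [0, 2, 1]] has det V = 1, so V^{-1} = adj(V)/det V = [[-1, 1, 1], [-2, 1, 0], [4, -2, 1]].
Modal coordinates z(0) = V^{-1} x(0): (-1)·(-3) + 1·(-3) + 1·1 = 1; (-2)·(-3) + 1·(-3) + 0·1 = 3; 4·(-3) + (-2)·(-3) + 1·1 = -5; so z(0) = [1, 3, -5]^T.
x_1(t) = Σ_i (v_i)_1 · z_i(0) · e^{λ_i t} (row 1 of V times the modal terms).
x_1(1.2) = 1·1·e^{-4·1.2} + (-3)·3·e^{-3·1.2} + (-1)·(-5)·e^{-1·1.2} = 1·0.008230 + (-9)·0.027324 + 5·0.301194 = 1.2683.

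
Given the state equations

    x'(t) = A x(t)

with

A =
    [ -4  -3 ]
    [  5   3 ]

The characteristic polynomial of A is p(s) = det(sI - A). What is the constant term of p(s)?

For a 2×2 matrix, det(sI - A) = s^2 - (tr A)s + det A.
tr A = -1, det A = 3.
So p(s) = s^2 + s + 3.
The constant term is 3.

3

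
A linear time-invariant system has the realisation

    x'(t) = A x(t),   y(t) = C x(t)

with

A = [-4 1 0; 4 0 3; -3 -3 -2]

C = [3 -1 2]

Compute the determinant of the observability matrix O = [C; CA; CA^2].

CA = [[-22, -3, -7]]
CA^2 = [[97, -1, 5]]
Observability matrix O = [C; CA; CA^2] = [[3, -1, 2], [-22, -3, -7], [97, -1, 5]]
Expanding along the first row, det(O) = 3·((-3)·5 - (-7)·(-1)) - (-1)·((-22)·5 - (-7)·97) + 2·((-22)·(-1) - (-3)·97) = 3·(-22) - (-1)·569 + 2·313 = 1129
Since det(O) ≠ 0, rank(O) = 3 and the system is completely observable.

1129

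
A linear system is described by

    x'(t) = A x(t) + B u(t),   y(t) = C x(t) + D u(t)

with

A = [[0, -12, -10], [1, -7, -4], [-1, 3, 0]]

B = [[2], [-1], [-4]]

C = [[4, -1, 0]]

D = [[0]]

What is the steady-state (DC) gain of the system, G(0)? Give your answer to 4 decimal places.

63.7500

G(0) = C(-A)^{-1}B + D = -C A^{-1} B + D.
det A = -8, so A^{-1} = (1/-8)·adj(A) = [[-3/2, 15/4, 11/4], [-1/2, 5/4, 5/4], [1/2, -3/2, -3/2]]
A^{-1} B = [-71/4, -29/4, 17/2]^T
C A^{-1} B = -255/4
G(0) = D - C A^{-1} B = 0 - (-255/4) = 255/4 ≈ 63.7500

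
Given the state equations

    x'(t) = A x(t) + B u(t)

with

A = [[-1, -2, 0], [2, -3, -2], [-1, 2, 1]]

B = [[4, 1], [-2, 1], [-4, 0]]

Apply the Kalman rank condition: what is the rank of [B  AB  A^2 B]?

3

AB = [[0, -3], [22, -1], [-12, 1]]
A^2B = [[-44, 5], [-42, -5], [32, 2]]
Controllability matrix C = [B  AB  A^2B] = [[4, 1, 0, -3, -44, 5], [-2, 1, 22, -1, -42, -5], [-4, 0, -12, 1, 32, 2]]
Take the 3×3 submatrix of C formed by columns 1, 2, 3: [[4, 1, 0], [-2, 1, 22], [-4, 0, -12]]. Its determinant is 4·(1·(-12) - 22·0) - 1·((-2)·(-12) - 22·(-4)) + 0·((-2)·0 - 1·(-4)) = 4·(-12) - 1·112 + 0·4 = -160 ≠ 0.
So rank(C) ≥ 3; since C has 3 rows, rank(C) = 3.
rank(C) = 3 = n, so the pair (A, B) is completely controllable.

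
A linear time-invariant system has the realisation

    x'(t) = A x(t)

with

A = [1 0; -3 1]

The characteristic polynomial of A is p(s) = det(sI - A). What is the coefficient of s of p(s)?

-2

For a 2×2 matrix, det(sI - A) = s^2 - (tr A)s + det A.
tr A = 2, det A = 1.
So p(s) = s^2 - 2s + 1.
The coefficient of s is -2.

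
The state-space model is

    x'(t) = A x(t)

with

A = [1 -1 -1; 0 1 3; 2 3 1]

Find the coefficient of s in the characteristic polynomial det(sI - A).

Expand det(sI - A) for the 3×3 matrix.
p(s) = s^3 - 3s^2 - 4s + 12.
(Check: constant term = det(-A) = (-1)^3 det A = 12; coefficient of s^2 = -tr A = -3.)
The coefficient of s is -4.

-4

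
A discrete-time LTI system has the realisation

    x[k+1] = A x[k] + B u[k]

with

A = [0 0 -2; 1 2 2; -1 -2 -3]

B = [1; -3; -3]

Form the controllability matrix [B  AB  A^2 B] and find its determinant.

AB = [[6], [-11], [14]]
A^2B = [[-28], [12], [-26]]
Controllability matrix C = [B  AB  A^2B] = [[1, 6, -28], [-3, -11, 12], [-3, 14, -26]]
Expanding along the first row, det(C) = 1·((-11)·(-26) - 12·14) - 6·((-3)·(-26) - 12·(-3)) + (-28)·((-3)·14 - (-11)·(-3)) = 1·118 - 6·114 + (-28)·(-75) = 1534
Since det(C) ≠ 0, rank(C) = 3 and the system is completely controllable.

1534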